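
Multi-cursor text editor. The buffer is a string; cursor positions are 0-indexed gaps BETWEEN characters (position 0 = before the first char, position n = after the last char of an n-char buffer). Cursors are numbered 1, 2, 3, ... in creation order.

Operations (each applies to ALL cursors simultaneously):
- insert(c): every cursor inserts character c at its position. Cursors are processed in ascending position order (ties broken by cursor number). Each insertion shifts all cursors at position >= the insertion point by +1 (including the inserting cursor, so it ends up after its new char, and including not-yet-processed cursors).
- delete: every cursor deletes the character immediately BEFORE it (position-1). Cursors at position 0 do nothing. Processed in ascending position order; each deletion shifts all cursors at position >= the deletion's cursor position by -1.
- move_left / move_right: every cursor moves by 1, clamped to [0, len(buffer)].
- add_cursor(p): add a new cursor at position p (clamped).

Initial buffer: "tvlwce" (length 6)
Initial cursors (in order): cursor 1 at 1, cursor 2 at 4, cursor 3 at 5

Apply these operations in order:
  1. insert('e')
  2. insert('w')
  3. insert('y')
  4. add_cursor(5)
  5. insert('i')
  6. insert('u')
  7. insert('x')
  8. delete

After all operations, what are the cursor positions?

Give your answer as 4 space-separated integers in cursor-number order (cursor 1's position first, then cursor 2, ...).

After op 1 (insert('e')): buffer="tevlwecee" (len 9), cursors c1@2 c2@6 c3@8, authorship .1...2.3.
After op 2 (insert('w')): buffer="tewvlwewcewe" (len 12), cursors c1@3 c2@8 c3@11, authorship .11...22.33.
After op 3 (insert('y')): buffer="tewyvlwewycewye" (len 15), cursors c1@4 c2@10 c3@14, authorship .111...222.333.
After op 4 (add_cursor(5)): buffer="tewyvlwewycewye" (len 15), cursors c1@4 c4@5 c2@10 c3@14, authorship .111...222.333.
After op 5 (insert('i')): buffer="tewyivilwewyicewyie" (len 19), cursors c1@5 c4@7 c2@13 c3@18, authorship .1111.4..2222.3333.
After op 6 (insert('u')): buffer="tewyiuviulwewyiucewyiue" (len 23), cursors c1@6 c4@9 c2@16 c3@22, authorship .11111.44..22222.33333.
After op 7 (insert('x')): buffer="tewyiuxviuxlwewyiuxcewyiuxe" (len 27), cursors c1@7 c4@11 c2@19 c3@26, authorship .111111.444..222222.333333.
After op 8 (delete): buffer="tewyiuviulwewyiucewyiue" (len 23), cursors c1@6 c4@9 c2@16 c3@22, authorship .11111.44..22222.33333.

Answer: 6 16 22 9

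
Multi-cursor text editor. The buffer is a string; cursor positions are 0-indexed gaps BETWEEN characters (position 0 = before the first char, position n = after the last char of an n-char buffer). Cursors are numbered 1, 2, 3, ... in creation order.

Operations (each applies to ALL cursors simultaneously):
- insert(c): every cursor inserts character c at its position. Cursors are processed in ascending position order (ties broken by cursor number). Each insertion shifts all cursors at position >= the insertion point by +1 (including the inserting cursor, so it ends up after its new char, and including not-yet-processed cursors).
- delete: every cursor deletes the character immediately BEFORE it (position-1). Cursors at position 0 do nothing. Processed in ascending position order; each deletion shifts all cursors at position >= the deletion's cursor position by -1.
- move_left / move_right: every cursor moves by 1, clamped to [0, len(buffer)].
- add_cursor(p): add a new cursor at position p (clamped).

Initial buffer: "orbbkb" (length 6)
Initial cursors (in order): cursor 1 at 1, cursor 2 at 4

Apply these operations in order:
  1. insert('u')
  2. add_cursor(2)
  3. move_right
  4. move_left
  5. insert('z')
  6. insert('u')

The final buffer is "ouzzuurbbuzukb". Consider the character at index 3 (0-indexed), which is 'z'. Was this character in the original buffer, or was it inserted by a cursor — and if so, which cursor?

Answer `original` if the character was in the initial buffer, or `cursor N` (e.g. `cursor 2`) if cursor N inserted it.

Answer: cursor 3

Derivation:
After op 1 (insert('u')): buffer="ourbbukb" (len 8), cursors c1@2 c2@6, authorship .1...2..
After op 2 (add_cursor(2)): buffer="ourbbukb" (len 8), cursors c1@2 c3@2 c2@6, authorship .1...2..
After op 3 (move_right): buffer="ourbbukb" (len 8), cursors c1@3 c3@3 c2@7, authorship .1...2..
After op 4 (move_left): buffer="ourbbukb" (len 8), cursors c1@2 c3@2 c2@6, authorship .1...2..
After op 5 (insert('z')): buffer="ouzzrbbuzkb" (len 11), cursors c1@4 c3@4 c2@9, authorship .113...22..
After op 6 (insert('u')): buffer="ouzzuurbbuzukb" (len 14), cursors c1@6 c3@6 c2@12, authorship .11313...222..
Authorship (.=original, N=cursor N): . 1 1 3 1 3 . . . 2 2 2 . .
Index 3: author = 3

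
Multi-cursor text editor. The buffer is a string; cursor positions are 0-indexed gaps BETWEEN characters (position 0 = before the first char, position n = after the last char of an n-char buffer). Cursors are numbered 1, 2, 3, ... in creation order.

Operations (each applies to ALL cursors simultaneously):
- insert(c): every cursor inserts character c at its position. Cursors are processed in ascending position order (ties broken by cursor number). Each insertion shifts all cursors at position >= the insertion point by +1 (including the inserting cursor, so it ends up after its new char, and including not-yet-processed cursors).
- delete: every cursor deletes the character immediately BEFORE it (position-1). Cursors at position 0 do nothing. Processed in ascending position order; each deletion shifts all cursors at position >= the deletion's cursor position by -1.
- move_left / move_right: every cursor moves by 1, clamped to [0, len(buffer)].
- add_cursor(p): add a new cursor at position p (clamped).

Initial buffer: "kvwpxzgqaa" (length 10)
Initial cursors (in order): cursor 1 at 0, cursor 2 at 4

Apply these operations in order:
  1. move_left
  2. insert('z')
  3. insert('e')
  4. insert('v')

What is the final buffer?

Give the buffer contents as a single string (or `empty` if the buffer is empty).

After op 1 (move_left): buffer="kvwpxzgqaa" (len 10), cursors c1@0 c2@3, authorship ..........
After op 2 (insert('z')): buffer="zkvwzpxzgqaa" (len 12), cursors c1@1 c2@5, authorship 1...2.......
After op 3 (insert('e')): buffer="zekvwzepxzgqaa" (len 14), cursors c1@2 c2@7, authorship 11...22.......
After op 4 (insert('v')): buffer="zevkvwzevpxzgqaa" (len 16), cursors c1@3 c2@9, authorship 111...222.......

Answer: zevkvwzevpxzgqaa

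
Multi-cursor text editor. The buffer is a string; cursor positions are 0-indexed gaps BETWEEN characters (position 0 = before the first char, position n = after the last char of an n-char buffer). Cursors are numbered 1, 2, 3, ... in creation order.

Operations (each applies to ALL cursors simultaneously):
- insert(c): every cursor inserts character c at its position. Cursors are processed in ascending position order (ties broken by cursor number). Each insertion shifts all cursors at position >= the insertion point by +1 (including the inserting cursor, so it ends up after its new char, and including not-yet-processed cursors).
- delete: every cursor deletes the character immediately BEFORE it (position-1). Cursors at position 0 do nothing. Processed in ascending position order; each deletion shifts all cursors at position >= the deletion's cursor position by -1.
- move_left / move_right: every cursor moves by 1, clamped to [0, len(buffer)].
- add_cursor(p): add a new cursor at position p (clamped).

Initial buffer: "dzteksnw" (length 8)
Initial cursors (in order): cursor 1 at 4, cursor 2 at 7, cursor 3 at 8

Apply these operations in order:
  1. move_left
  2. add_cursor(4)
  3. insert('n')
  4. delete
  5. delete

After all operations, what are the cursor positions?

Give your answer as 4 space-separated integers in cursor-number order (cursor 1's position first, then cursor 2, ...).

Answer: 2 3 3 2

Derivation:
After op 1 (move_left): buffer="dzteksnw" (len 8), cursors c1@3 c2@6 c3@7, authorship ........
After op 2 (add_cursor(4)): buffer="dzteksnw" (len 8), cursors c1@3 c4@4 c2@6 c3@7, authorship ........
After op 3 (insert('n')): buffer="dztnenksnnnw" (len 12), cursors c1@4 c4@6 c2@9 c3@11, authorship ...1.4..2.3.
After op 4 (delete): buffer="dzteksnw" (len 8), cursors c1@3 c4@4 c2@6 c3@7, authorship ........
After op 5 (delete): buffer="dzkw" (len 4), cursors c1@2 c4@2 c2@3 c3@3, authorship ....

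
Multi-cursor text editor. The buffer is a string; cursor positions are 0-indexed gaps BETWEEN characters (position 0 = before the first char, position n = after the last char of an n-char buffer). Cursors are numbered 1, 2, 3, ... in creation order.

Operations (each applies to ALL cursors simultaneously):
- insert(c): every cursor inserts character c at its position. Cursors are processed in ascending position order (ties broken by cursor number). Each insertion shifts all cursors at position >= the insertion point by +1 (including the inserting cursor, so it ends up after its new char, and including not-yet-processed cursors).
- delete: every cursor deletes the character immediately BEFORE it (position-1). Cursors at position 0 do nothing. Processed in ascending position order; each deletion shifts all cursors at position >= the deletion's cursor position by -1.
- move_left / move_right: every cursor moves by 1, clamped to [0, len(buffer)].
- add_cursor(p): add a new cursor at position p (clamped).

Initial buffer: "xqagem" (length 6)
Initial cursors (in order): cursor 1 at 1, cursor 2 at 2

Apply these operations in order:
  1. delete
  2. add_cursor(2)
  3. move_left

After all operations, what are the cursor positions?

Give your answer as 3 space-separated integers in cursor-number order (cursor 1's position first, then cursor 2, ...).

After op 1 (delete): buffer="agem" (len 4), cursors c1@0 c2@0, authorship ....
After op 2 (add_cursor(2)): buffer="agem" (len 4), cursors c1@0 c2@0 c3@2, authorship ....
After op 3 (move_left): buffer="agem" (len 4), cursors c1@0 c2@0 c3@1, authorship ....

Answer: 0 0 1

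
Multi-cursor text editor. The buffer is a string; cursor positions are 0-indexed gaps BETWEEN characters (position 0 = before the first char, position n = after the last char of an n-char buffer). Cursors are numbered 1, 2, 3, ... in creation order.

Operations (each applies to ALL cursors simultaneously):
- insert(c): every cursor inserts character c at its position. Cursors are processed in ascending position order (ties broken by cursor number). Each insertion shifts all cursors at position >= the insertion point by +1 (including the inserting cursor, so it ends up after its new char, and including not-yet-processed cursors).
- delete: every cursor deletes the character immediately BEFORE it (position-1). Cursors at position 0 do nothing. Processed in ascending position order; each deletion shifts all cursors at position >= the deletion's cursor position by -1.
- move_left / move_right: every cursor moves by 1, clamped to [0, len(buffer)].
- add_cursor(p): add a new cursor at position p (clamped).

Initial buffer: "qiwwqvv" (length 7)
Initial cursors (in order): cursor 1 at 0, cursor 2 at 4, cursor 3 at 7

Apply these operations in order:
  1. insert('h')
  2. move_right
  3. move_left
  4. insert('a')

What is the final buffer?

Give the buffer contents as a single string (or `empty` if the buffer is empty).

Answer: haqiwwhaqvvah

Derivation:
After op 1 (insert('h')): buffer="hqiwwhqvvh" (len 10), cursors c1@1 c2@6 c3@10, authorship 1....2...3
After op 2 (move_right): buffer="hqiwwhqvvh" (len 10), cursors c1@2 c2@7 c3@10, authorship 1....2...3
After op 3 (move_left): buffer="hqiwwhqvvh" (len 10), cursors c1@1 c2@6 c3@9, authorship 1....2...3
After op 4 (insert('a')): buffer="haqiwwhaqvvah" (len 13), cursors c1@2 c2@8 c3@12, authorship 11....22...33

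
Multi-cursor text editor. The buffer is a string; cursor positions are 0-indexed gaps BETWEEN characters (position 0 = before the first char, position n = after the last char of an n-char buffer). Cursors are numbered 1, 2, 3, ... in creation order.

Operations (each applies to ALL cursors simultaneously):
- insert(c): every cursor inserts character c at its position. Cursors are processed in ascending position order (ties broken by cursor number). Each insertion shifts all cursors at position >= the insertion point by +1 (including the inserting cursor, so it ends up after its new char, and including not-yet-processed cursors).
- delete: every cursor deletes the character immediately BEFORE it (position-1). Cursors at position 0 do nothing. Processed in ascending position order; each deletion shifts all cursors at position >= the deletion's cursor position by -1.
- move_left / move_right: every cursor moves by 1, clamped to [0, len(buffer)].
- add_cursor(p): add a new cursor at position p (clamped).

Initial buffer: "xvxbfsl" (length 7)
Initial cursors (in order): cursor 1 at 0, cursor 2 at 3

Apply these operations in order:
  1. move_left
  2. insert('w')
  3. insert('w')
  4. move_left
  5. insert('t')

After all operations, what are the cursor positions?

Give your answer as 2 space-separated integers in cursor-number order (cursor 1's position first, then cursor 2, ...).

Answer: 2 7

Derivation:
After op 1 (move_left): buffer="xvxbfsl" (len 7), cursors c1@0 c2@2, authorship .......
After op 2 (insert('w')): buffer="wxvwxbfsl" (len 9), cursors c1@1 c2@4, authorship 1..2.....
After op 3 (insert('w')): buffer="wwxvwwxbfsl" (len 11), cursors c1@2 c2@6, authorship 11..22.....
After op 4 (move_left): buffer="wwxvwwxbfsl" (len 11), cursors c1@1 c2@5, authorship 11..22.....
After op 5 (insert('t')): buffer="wtwxvwtwxbfsl" (len 13), cursors c1@2 c2@7, authorship 111..222.....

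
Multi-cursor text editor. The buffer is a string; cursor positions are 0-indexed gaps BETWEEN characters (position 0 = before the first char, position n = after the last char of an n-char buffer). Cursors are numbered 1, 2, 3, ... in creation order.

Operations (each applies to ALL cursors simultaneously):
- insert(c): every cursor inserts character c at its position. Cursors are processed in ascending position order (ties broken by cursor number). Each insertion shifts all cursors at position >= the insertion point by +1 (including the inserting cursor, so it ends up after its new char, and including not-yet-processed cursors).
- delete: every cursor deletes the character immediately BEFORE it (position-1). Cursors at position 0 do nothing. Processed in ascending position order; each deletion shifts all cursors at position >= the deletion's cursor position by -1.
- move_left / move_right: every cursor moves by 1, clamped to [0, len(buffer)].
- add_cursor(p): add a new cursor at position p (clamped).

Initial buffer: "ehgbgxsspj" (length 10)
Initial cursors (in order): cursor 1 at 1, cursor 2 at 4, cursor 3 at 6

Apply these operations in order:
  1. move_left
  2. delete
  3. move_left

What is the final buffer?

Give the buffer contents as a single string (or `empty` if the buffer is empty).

After op 1 (move_left): buffer="ehgbgxsspj" (len 10), cursors c1@0 c2@3 c3@5, authorship ..........
After op 2 (delete): buffer="ehbxsspj" (len 8), cursors c1@0 c2@2 c3@3, authorship ........
After op 3 (move_left): buffer="ehbxsspj" (len 8), cursors c1@0 c2@1 c3@2, authorship ........

Answer: ehbxsspj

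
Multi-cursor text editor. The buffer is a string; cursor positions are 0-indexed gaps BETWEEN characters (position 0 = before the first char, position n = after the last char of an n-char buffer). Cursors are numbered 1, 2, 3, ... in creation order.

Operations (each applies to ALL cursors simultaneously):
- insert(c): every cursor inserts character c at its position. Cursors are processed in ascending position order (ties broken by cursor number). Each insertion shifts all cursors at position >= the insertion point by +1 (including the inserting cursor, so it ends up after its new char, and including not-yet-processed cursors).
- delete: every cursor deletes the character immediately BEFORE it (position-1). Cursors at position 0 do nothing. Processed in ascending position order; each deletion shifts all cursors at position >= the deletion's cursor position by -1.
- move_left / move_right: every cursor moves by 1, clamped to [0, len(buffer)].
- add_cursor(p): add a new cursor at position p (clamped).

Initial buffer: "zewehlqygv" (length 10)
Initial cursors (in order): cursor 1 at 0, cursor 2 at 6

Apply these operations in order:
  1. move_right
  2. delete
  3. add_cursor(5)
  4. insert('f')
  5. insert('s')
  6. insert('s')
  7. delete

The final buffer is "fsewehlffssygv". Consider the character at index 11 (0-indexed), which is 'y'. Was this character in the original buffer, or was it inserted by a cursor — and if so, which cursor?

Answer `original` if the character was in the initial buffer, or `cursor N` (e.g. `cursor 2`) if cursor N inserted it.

After op 1 (move_right): buffer="zewehlqygv" (len 10), cursors c1@1 c2@7, authorship ..........
After op 2 (delete): buffer="ewehlygv" (len 8), cursors c1@0 c2@5, authorship ........
After op 3 (add_cursor(5)): buffer="ewehlygv" (len 8), cursors c1@0 c2@5 c3@5, authorship ........
After op 4 (insert('f')): buffer="fewehlffygv" (len 11), cursors c1@1 c2@8 c3@8, authorship 1.....23...
After op 5 (insert('s')): buffer="fsewehlffssygv" (len 14), cursors c1@2 c2@11 c3@11, authorship 11.....2323...
After op 6 (insert('s')): buffer="fssewehlffssssygv" (len 17), cursors c1@3 c2@14 c3@14, authorship 111.....232323...
After op 7 (delete): buffer="fsewehlffssygv" (len 14), cursors c1@2 c2@11 c3@11, authorship 11.....2323...
Authorship (.=original, N=cursor N): 1 1 . . . . . 2 3 2 3 . . .
Index 11: author = original

Answer: original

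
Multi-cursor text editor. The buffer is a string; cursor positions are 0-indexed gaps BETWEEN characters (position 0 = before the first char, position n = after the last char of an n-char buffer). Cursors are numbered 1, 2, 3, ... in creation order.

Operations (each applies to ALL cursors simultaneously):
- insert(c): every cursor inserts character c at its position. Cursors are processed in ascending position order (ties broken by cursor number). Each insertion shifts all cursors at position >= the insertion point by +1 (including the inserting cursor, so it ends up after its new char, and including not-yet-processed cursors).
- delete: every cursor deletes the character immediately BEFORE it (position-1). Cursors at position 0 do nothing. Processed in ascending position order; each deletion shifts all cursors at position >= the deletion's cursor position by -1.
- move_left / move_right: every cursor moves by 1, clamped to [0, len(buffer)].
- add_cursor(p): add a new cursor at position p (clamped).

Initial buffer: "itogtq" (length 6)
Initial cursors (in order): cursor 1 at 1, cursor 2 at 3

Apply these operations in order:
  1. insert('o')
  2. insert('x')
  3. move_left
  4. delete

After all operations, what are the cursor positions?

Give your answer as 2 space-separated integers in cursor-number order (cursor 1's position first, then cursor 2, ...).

Answer: 1 4

Derivation:
After op 1 (insert('o')): buffer="iotoogtq" (len 8), cursors c1@2 c2@5, authorship .1..2...
After op 2 (insert('x')): buffer="ioxtooxgtq" (len 10), cursors c1@3 c2@7, authorship .11..22...
After op 3 (move_left): buffer="ioxtooxgtq" (len 10), cursors c1@2 c2@6, authorship .11..22...
After op 4 (delete): buffer="ixtoxgtq" (len 8), cursors c1@1 c2@4, authorship .1..2...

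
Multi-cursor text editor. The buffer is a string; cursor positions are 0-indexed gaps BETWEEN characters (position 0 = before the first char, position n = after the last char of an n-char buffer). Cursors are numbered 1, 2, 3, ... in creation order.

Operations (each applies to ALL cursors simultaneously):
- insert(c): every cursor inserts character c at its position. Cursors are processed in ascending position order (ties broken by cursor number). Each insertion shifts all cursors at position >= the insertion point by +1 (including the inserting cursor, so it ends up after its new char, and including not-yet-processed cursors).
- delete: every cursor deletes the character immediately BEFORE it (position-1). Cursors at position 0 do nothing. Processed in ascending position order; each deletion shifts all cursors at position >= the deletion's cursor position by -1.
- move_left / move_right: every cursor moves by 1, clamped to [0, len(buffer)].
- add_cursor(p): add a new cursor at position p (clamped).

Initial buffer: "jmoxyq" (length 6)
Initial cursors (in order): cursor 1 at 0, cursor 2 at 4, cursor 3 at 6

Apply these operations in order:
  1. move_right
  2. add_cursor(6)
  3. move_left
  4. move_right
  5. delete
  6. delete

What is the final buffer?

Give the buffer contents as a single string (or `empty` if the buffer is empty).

Answer: empty

Derivation:
After op 1 (move_right): buffer="jmoxyq" (len 6), cursors c1@1 c2@5 c3@6, authorship ......
After op 2 (add_cursor(6)): buffer="jmoxyq" (len 6), cursors c1@1 c2@5 c3@6 c4@6, authorship ......
After op 3 (move_left): buffer="jmoxyq" (len 6), cursors c1@0 c2@4 c3@5 c4@5, authorship ......
After op 4 (move_right): buffer="jmoxyq" (len 6), cursors c1@1 c2@5 c3@6 c4@6, authorship ......
After op 5 (delete): buffer="mo" (len 2), cursors c1@0 c2@2 c3@2 c4@2, authorship ..
After op 6 (delete): buffer="" (len 0), cursors c1@0 c2@0 c3@0 c4@0, authorship 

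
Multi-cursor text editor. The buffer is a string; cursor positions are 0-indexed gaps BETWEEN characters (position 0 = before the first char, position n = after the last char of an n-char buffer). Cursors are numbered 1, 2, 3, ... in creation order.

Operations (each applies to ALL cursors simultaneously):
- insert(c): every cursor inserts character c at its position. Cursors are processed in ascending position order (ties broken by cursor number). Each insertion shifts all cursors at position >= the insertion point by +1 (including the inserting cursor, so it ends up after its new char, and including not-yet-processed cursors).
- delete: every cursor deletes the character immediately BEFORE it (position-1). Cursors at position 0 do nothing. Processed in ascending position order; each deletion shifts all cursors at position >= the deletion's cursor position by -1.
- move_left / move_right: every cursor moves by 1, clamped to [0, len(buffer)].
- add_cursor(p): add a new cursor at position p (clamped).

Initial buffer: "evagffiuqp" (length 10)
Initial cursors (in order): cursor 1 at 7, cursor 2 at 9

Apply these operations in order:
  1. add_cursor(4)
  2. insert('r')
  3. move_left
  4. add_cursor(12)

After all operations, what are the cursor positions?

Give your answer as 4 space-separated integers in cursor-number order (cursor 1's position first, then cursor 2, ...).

After op 1 (add_cursor(4)): buffer="evagffiuqp" (len 10), cursors c3@4 c1@7 c2@9, authorship ..........
After op 2 (insert('r')): buffer="evagrffiruqrp" (len 13), cursors c3@5 c1@9 c2@12, authorship ....3...1..2.
After op 3 (move_left): buffer="evagrffiruqrp" (len 13), cursors c3@4 c1@8 c2@11, authorship ....3...1..2.
After op 4 (add_cursor(12)): buffer="evagrffiruqrp" (len 13), cursors c3@4 c1@8 c2@11 c4@12, authorship ....3...1..2.

Answer: 8 11 4 12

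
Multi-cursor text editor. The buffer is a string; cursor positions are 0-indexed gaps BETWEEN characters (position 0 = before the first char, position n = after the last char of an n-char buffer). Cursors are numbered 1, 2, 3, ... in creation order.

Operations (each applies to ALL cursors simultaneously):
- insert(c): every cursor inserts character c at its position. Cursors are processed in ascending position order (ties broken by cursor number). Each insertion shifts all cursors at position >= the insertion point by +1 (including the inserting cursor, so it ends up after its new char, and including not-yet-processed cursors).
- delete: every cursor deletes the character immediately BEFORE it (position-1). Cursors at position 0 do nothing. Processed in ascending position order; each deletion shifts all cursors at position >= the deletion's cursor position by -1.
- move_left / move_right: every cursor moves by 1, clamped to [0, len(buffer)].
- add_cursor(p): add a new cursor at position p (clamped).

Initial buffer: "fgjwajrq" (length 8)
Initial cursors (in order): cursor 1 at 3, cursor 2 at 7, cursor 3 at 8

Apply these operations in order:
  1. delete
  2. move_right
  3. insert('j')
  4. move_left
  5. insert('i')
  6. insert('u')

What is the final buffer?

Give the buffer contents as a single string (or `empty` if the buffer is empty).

After op 1 (delete): buffer="fgwaj" (len 5), cursors c1@2 c2@5 c3@5, authorship .....
After op 2 (move_right): buffer="fgwaj" (len 5), cursors c1@3 c2@5 c3@5, authorship .....
After op 3 (insert('j')): buffer="fgwjajjj" (len 8), cursors c1@4 c2@8 c3@8, authorship ...1..23
After op 4 (move_left): buffer="fgwjajjj" (len 8), cursors c1@3 c2@7 c3@7, authorship ...1..23
After op 5 (insert('i')): buffer="fgwijajjiij" (len 11), cursors c1@4 c2@10 c3@10, authorship ...11..2233
After op 6 (insert('u')): buffer="fgwiujajjiiuuj" (len 14), cursors c1@5 c2@13 c3@13, authorship ...111..223233

Answer: fgwiujajjiiuuj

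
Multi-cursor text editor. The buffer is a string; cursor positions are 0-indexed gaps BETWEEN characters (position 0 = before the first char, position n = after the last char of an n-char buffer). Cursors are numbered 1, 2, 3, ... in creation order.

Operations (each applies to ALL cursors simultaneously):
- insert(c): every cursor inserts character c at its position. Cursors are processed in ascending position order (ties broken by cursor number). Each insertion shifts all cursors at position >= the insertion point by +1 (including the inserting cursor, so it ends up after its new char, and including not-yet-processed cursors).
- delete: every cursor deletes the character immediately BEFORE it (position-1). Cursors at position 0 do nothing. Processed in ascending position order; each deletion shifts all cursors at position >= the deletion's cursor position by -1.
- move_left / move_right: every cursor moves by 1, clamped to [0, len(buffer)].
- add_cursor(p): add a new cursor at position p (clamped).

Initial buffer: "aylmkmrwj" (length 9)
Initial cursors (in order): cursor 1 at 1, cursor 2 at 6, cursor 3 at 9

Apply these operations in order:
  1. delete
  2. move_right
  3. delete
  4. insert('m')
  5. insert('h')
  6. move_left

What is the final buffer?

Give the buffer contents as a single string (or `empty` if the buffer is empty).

Answer: mhlmkmmhh

Derivation:
After op 1 (delete): buffer="ylmkrw" (len 6), cursors c1@0 c2@4 c3@6, authorship ......
After op 2 (move_right): buffer="ylmkrw" (len 6), cursors c1@1 c2@5 c3@6, authorship ......
After op 3 (delete): buffer="lmk" (len 3), cursors c1@0 c2@3 c3@3, authorship ...
After op 4 (insert('m')): buffer="mlmkmm" (len 6), cursors c1@1 c2@6 c3@6, authorship 1...23
After op 5 (insert('h')): buffer="mhlmkmmhh" (len 9), cursors c1@2 c2@9 c3@9, authorship 11...2323
After op 6 (move_left): buffer="mhlmkmmhh" (len 9), cursors c1@1 c2@8 c3@8, authorship 11...2323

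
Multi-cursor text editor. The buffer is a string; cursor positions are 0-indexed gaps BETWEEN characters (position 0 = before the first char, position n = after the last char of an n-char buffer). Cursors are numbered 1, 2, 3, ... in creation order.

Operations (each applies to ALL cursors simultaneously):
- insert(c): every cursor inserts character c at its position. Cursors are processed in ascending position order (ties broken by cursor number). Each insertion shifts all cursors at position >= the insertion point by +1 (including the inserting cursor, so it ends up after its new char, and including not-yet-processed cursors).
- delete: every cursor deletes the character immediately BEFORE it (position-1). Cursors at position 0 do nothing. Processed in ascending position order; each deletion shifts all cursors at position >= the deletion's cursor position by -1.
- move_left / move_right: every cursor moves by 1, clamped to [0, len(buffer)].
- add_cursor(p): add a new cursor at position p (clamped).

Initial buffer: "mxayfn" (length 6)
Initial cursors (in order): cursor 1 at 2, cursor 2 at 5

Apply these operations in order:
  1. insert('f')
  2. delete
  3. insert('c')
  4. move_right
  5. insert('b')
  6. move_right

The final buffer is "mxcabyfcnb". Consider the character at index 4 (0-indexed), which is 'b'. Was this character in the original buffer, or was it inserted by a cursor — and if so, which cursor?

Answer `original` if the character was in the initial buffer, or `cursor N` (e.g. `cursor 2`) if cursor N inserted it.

After op 1 (insert('f')): buffer="mxfayffn" (len 8), cursors c1@3 c2@7, authorship ..1...2.
After op 2 (delete): buffer="mxayfn" (len 6), cursors c1@2 c2@5, authorship ......
After op 3 (insert('c')): buffer="mxcayfcn" (len 8), cursors c1@3 c2@7, authorship ..1...2.
After op 4 (move_right): buffer="mxcayfcn" (len 8), cursors c1@4 c2@8, authorship ..1...2.
After op 5 (insert('b')): buffer="mxcabyfcnb" (len 10), cursors c1@5 c2@10, authorship ..1.1..2.2
After op 6 (move_right): buffer="mxcabyfcnb" (len 10), cursors c1@6 c2@10, authorship ..1.1..2.2
Authorship (.=original, N=cursor N): . . 1 . 1 . . 2 . 2
Index 4: author = 1

Answer: cursor 1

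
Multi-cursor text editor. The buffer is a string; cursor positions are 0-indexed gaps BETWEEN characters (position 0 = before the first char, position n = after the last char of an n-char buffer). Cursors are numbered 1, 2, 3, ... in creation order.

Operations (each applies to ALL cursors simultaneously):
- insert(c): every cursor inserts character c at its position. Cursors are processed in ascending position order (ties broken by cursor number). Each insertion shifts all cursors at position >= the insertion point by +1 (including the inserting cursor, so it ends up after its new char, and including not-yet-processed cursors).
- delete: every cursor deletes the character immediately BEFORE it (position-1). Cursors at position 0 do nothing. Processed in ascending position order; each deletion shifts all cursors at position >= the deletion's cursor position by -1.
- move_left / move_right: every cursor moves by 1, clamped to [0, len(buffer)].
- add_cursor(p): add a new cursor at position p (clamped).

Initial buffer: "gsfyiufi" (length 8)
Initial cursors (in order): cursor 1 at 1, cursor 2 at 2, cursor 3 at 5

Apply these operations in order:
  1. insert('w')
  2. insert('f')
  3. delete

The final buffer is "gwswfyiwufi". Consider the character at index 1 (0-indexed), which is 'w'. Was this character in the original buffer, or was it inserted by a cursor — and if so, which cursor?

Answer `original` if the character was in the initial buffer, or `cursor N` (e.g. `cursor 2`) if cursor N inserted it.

After op 1 (insert('w')): buffer="gwswfyiwufi" (len 11), cursors c1@2 c2@4 c3@8, authorship .1.2...3...
After op 2 (insert('f')): buffer="gwfswffyiwfufi" (len 14), cursors c1@3 c2@6 c3@11, authorship .11.22...33...
After op 3 (delete): buffer="gwswfyiwufi" (len 11), cursors c1@2 c2@4 c3@8, authorship .1.2...3...
Authorship (.=original, N=cursor N): . 1 . 2 . . . 3 . . .
Index 1: author = 1

Answer: cursor 1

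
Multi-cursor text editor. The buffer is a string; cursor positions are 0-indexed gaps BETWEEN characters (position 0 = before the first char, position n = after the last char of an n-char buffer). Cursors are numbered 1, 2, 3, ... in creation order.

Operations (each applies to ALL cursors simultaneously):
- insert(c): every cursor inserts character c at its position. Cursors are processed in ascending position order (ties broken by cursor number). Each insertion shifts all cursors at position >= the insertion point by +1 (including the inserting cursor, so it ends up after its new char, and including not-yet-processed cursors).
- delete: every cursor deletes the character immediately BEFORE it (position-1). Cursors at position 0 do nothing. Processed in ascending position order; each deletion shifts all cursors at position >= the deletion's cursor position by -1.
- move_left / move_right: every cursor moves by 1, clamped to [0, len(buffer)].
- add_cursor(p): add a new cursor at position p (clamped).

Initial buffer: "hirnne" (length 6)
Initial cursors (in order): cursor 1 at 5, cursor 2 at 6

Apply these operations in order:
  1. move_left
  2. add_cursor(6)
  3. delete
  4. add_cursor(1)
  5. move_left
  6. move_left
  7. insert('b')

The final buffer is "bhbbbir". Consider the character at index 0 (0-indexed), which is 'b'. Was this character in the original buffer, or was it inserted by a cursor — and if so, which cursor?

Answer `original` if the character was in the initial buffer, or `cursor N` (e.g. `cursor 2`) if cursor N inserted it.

Answer: cursor 4

Derivation:
After op 1 (move_left): buffer="hirnne" (len 6), cursors c1@4 c2@5, authorship ......
After op 2 (add_cursor(6)): buffer="hirnne" (len 6), cursors c1@4 c2@5 c3@6, authorship ......
After op 3 (delete): buffer="hir" (len 3), cursors c1@3 c2@3 c3@3, authorship ...
After op 4 (add_cursor(1)): buffer="hir" (len 3), cursors c4@1 c1@3 c2@3 c3@3, authorship ...
After op 5 (move_left): buffer="hir" (len 3), cursors c4@0 c1@2 c2@2 c3@2, authorship ...
After op 6 (move_left): buffer="hir" (len 3), cursors c4@0 c1@1 c2@1 c3@1, authorship ...
After op 7 (insert('b')): buffer="bhbbbir" (len 7), cursors c4@1 c1@5 c2@5 c3@5, authorship 4.123..
Authorship (.=original, N=cursor N): 4 . 1 2 3 . .
Index 0: author = 4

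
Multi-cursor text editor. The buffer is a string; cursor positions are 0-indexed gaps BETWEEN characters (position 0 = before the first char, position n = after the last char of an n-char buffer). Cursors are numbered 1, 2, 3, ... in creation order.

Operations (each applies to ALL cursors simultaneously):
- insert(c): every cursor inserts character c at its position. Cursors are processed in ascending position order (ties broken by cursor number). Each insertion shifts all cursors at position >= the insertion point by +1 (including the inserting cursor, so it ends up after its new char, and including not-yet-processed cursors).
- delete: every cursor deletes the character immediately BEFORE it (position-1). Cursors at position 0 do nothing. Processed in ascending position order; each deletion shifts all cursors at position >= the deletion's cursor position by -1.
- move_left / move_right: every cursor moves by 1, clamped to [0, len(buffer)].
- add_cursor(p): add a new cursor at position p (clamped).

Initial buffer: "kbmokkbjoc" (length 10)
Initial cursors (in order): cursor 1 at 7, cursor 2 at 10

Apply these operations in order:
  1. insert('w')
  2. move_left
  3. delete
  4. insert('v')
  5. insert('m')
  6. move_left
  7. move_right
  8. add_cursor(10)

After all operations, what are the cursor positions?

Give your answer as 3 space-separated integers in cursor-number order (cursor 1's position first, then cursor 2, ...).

Answer: 8 13 10

Derivation:
After op 1 (insert('w')): buffer="kbmokkbwjocw" (len 12), cursors c1@8 c2@12, authorship .......1...2
After op 2 (move_left): buffer="kbmokkbwjocw" (len 12), cursors c1@7 c2@11, authorship .......1...2
After op 3 (delete): buffer="kbmokkwjow" (len 10), cursors c1@6 c2@9, authorship ......1..2
After op 4 (insert('v')): buffer="kbmokkvwjovw" (len 12), cursors c1@7 c2@11, authorship ......11..22
After op 5 (insert('m')): buffer="kbmokkvmwjovmw" (len 14), cursors c1@8 c2@13, authorship ......111..222
After op 6 (move_left): buffer="kbmokkvmwjovmw" (len 14), cursors c1@7 c2@12, authorship ......111..222
After op 7 (move_right): buffer="kbmokkvmwjovmw" (len 14), cursors c1@8 c2@13, authorship ......111..222
After op 8 (add_cursor(10)): buffer="kbmokkvmwjovmw" (len 14), cursors c1@8 c3@10 c2@13, authorship ......111..222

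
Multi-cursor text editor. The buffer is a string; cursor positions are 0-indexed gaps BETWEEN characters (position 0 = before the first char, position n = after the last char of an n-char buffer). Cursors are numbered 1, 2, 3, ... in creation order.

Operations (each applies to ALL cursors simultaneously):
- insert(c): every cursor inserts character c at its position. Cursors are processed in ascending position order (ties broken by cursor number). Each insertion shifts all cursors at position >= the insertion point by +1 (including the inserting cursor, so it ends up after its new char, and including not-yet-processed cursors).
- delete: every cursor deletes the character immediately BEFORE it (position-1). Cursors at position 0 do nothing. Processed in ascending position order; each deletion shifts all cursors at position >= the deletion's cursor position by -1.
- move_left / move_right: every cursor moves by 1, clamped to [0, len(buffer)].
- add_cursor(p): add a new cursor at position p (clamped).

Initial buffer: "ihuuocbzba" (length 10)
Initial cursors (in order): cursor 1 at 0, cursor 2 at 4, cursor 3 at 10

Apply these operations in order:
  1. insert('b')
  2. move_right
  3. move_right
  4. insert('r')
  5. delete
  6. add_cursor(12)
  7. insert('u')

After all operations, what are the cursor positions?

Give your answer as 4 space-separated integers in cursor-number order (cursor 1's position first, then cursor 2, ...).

After op 1 (insert('b')): buffer="bihuubocbzbab" (len 13), cursors c1@1 c2@6 c3@13, authorship 1....2......3
After op 2 (move_right): buffer="bihuubocbzbab" (len 13), cursors c1@2 c2@7 c3@13, authorship 1....2......3
After op 3 (move_right): buffer="bihuubocbzbab" (len 13), cursors c1@3 c2@8 c3@13, authorship 1....2......3
After op 4 (insert('r')): buffer="bihruubocrbzbabr" (len 16), cursors c1@4 c2@10 c3@16, authorship 1..1..2..2....33
After op 5 (delete): buffer="bihuubocbzbab" (len 13), cursors c1@3 c2@8 c3@13, authorship 1....2......3
After op 6 (add_cursor(12)): buffer="bihuubocbzbab" (len 13), cursors c1@3 c2@8 c4@12 c3@13, authorship 1....2......3
After op 7 (insert('u')): buffer="bihuuubocubzbaubu" (len 17), cursors c1@4 c2@10 c4@15 c3@17, authorship 1..1..2..2....433

Answer: 4 10 17 15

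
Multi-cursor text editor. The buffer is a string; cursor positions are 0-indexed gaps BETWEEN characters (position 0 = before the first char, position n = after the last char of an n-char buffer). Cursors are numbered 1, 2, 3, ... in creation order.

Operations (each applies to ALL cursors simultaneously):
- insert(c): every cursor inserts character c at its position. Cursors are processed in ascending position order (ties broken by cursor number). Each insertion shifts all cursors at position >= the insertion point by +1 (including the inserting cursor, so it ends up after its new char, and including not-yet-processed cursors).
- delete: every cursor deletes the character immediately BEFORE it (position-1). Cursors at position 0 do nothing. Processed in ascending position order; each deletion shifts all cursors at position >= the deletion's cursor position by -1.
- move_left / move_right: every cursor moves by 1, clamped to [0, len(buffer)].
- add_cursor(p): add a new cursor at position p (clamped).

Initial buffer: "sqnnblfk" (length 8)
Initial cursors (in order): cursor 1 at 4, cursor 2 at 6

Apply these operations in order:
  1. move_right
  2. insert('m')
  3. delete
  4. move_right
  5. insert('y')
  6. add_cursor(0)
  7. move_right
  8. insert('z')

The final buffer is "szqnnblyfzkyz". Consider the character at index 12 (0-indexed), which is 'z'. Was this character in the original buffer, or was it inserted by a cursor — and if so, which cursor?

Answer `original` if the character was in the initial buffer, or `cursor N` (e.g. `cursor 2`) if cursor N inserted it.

After op 1 (move_right): buffer="sqnnblfk" (len 8), cursors c1@5 c2@7, authorship ........
After op 2 (insert('m')): buffer="sqnnbmlfmk" (len 10), cursors c1@6 c2@9, authorship .....1..2.
After op 3 (delete): buffer="sqnnblfk" (len 8), cursors c1@5 c2@7, authorship ........
After op 4 (move_right): buffer="sqnnblfk" (len 8), cursors c1@6 c2@8, authorship ........
After op 5 (insert('y')): buffer="sqnnblyfky" (len 10), cursors c1@7 c2@10, authorship ......1..2
After op 6 (add_cursor(0)): buffer="sqnnblyfky" (len 10), cursors c3@0 c1@7 c2@10, authorship ......1..2
After op 7 (move_right): buffer="sqnnblyfky" (len 10), cursors c3@1 c1@8 c2@10, authorship ......1..2
After op 8 (insert('z')): buffer="szqnnblyfzkyz" (len 13), cursors c3@2 c1@10 c2@13, authorship .3.....1.1.22
Authorship (.=original, N=cursor N): . 3 . . . . . 1 . 1 . 2 2
Index 12: author = 2

Answer: cursor 2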